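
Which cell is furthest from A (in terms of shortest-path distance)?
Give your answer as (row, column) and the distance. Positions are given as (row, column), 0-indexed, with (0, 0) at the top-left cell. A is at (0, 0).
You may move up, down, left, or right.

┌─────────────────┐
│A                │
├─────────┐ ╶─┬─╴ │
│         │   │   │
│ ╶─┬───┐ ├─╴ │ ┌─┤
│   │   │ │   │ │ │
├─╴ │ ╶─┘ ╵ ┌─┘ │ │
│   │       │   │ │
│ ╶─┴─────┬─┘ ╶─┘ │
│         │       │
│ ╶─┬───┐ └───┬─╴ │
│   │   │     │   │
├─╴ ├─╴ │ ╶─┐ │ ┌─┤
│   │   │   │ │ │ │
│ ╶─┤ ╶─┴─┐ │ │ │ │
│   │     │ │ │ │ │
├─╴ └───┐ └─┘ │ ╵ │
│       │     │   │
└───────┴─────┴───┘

Computing BFS distances from A to all cells:
Furthest cell: (5, 2)
Distance: 41 steps

Path from A to the furthest cell:

┌─────────────────┐
│A → → → → ↓      │
├─────────┐ ╶─┬─╴ │
│↓ ← ← ← ↰│↳ ↓│   │
│ ╶─┬───┐ ├─╴ │ ┌─┤
│↳ ↓│   │↑│↓ ↲│ │ │
├─╴ │ ╶─┘ ╵ ┌─┘ │ │
│↓ ↲│    ↑ ↲│   │ │
│ ╶─┴─────┬─┘ ╶─┘ │
│↳ → → → ↓│       │
│ ╶─┬───┐ └───┬─╴ │
│   │B ↰│↳ → ↓│   │
├─╴ ├─╴ │ ╶─┐ │ ┌─┤
│   │↱ ↑│   │↓│ │ │
│ ╶─┤ ╶─┴─┐ │ │ │ │
│   │↑ ← ↰│ │↓│ │ │
├─╴ └───┐ └─┘ │ ╵ │
│       │↑ ← ↲│   │
└───────┴─────┴───┘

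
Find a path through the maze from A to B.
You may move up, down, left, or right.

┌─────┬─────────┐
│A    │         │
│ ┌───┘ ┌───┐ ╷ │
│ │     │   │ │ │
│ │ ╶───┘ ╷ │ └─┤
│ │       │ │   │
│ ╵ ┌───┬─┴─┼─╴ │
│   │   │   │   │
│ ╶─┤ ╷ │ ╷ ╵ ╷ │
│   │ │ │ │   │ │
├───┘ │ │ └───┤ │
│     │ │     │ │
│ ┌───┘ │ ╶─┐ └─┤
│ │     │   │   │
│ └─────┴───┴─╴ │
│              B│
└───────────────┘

Finding the shortest path through the maze:
Path length: 28 steps
Directions: down → down → down → right → up → up → right → right → up → right → right → right → down → down → right → down → left → down → left → up → left → down → down → right → right → down → right → down

Solution:

┌─────┬─────────┐
│A    │↱ → → ↓  │
│ ┌───┘ ┌───┐ ╷ │
│↓│↱ → ↑│   │↓│ │
│ │ ╶───┘ ╷ │ └─┤
│↓│↑      │ │↳ ↓│
│ ╵ ┌───┬─┴─┼─╴ │
│↳ ↑│   │↓ ↰│↓ ↲│
│ ╶─┤ ╷ │ ╷ ╵ ╷ │
│   │ │ │↓│↑ ↲│ │
├───┘ │ │ └───┤ │
│     │ │↳ → ↓│ │
│ ┌───┘ │ ╶─┐ └─┤
│ │     │   │↳ ↓│
│ └─────┴───┴─╴ │
│              B│
└───────────────┘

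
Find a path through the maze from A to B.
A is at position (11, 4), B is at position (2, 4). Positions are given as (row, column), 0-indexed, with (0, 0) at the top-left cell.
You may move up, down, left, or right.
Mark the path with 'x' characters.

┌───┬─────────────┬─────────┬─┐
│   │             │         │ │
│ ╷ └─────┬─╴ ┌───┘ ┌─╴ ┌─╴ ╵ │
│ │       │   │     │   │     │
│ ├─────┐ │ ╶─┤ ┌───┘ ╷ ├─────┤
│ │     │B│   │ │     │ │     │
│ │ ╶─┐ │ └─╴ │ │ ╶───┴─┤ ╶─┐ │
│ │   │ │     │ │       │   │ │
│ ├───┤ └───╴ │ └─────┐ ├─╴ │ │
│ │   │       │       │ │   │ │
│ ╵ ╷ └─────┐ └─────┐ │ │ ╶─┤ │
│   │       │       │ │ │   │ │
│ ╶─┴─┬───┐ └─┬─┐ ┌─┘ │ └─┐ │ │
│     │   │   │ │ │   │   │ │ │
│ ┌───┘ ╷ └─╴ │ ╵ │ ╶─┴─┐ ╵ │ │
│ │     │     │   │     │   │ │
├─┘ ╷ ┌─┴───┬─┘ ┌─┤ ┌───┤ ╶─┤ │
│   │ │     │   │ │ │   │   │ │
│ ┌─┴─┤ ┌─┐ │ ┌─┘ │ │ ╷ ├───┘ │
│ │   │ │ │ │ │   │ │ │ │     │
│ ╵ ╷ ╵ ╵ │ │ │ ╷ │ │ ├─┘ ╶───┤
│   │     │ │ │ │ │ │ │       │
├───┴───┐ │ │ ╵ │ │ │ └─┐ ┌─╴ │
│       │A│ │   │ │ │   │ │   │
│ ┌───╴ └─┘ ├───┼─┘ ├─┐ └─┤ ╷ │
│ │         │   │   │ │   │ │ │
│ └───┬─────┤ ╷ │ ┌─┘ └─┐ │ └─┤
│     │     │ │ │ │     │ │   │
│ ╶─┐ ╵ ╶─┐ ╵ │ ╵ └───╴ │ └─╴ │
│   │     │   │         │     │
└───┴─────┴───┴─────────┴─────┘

Finding the shortest path from (11, 4) to (2, 4):
Path length: 39 steps
Directions: up → left → left → up → left → down → left → up → up → right → up → right → right → up → right → down → right → right → up → left → up → left → left → left → up → left → down → left → up → up → up → up → up → right → down → right → right → right → down

Solution:

┌───┬─────────────┬─────────┬─┐
│x x│             │         │ │
│ ╷ └─────┬─╴ ┌───┘ ┌─╴ ┌─╴ ╵ │
│x│x x x x│   │     │   │     │
│ ├─────┐ │ ╶─┤ ┌───┘ ╷ ├─────┤
│x│     │B│   │ │     │ │     │
│ │ ╶─┐ │ └─╴ │ │ ╶───┴─┤ ╶─┐ │
│x│   │ │     │ │       │   │ │
│ ├───┤ └───╴ │ └─────┐ ├─╴ │ │
│x│x x│       │       │ │   │ │
│ ╵ ╷ └─────┐ └─────┐ │ │ ╶─┤ │
│x x│x x x x│       │ │ │   │ │
│ ╶─┴─┬───┐ └─┬─┐ ┌─┘ │ └─┐ │ │
│     │x x│x x│ │ │   │   │ │ │
│ ┌───┘ ╷ └─╴ │ ╵ │ ╶─┴─┐ ╵ │ │
│ │x x x│x x x│   │     │   │ │
├─┘ ╷ ┌─┴───┬─┘ ┌─┤ ┌───┤ ╶─┤ │
│x x│ │     │   │ │ │   │   │ │
│ ┌─┴─┤ ┌─┐ │ ┌─┘ │ │ ╷ ├───┘ │
│x│x x│ │ │ │ │   │ │ │ │     │
│ ╵ ╷ ╵ ╵ │ │ │ ╷ │ │ ├─┘ ╶───┤
│x x│x x x│ │ │ │ │ │ │       │
├───┴───┐ │ │ ╵ │ │ │ └─┐ ┌─╴ │
│       │A│ │   │ │ │   │ │   │
│ ┌───╴ └─┘ ├───┼─┘ ├─┐ └─┤ ╷ │
│ │         │   │   │ │   │ │ │
│ └───┬─────┤ ╷ │ ┌─┘ └─┐ │ └─┤
│     │     │ │ │ │     │ │   │
│ ╶─┐ ╵ ╶─┐ ╵ │ ╵ └───╴ │ └─╴ │
│   │     │   │         │     │
└───┴─────┴───┴─────────┴─────┘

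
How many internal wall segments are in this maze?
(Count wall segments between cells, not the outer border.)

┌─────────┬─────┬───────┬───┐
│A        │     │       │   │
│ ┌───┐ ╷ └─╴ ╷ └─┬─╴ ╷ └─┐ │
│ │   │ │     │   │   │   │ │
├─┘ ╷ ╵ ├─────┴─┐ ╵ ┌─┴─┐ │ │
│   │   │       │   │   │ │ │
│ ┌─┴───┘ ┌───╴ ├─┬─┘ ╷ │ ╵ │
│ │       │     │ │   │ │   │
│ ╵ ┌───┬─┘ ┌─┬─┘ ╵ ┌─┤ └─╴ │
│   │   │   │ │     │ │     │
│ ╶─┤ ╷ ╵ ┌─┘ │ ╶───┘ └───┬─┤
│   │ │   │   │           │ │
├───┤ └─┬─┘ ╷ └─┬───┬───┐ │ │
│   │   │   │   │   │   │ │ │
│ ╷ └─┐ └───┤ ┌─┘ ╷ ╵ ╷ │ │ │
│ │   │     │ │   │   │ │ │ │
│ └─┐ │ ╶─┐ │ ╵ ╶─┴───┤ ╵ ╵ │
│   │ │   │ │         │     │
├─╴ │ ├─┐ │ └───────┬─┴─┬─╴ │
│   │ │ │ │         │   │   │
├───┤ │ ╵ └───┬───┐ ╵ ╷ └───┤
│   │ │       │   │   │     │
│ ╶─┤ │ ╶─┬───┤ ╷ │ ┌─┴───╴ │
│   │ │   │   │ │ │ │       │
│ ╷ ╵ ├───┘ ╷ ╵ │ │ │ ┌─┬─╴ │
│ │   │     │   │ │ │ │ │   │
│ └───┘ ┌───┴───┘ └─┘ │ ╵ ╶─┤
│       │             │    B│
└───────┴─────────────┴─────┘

Counting internal wall segments:
Total internal walls: 169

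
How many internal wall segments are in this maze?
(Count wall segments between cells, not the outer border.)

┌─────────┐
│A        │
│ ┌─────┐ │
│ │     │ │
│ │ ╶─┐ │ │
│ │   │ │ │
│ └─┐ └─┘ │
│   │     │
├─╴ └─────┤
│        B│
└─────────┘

Counting internal wall segments:
Total internal walls: 16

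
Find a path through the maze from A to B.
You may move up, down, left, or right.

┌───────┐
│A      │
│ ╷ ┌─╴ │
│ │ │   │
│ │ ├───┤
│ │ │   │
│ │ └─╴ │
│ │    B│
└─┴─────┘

Finding the shortest path through the maze:
Path length: 6 steps
Directions: right → down → down → down → right → right

Solution:

┌───────┐
│A ↓    │
│ ╷ ┌─╴ │
│ │↓│   │
│ │ ├───┤
│ │↓│   │
│ │ └─╴ │
│ │↳ → B│
└─┴─────┘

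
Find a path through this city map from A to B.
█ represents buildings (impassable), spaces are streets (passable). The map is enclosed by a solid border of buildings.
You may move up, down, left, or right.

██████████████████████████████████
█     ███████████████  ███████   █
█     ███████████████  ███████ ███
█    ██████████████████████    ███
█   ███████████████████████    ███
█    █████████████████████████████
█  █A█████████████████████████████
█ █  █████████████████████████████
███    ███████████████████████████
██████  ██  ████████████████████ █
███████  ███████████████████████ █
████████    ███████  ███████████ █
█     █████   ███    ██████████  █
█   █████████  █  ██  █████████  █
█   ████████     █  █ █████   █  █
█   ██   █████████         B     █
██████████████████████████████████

Finding the shortest path from A to B:
Movement: cardinal only
Path length: 36 steps
Directions: down → down → right → right → down → right → down → right → down → right → right → right → down → right → right → down → down → right → right → right → up → right → up → right → right → right → down → right → down → down → right → right → right → right → right → right

Solution:

██████████████████████████████████
█     ███████████████  ███████   █
█     ███████████████  ███████ ███
█    ██████████████████████    ███
█   ███████████████████████    ███
█    █████████████████████████████
█  █A█████████████████████████████
█ █ ↓█████████████████████████████
███ ↳→↓███████████████████████████
██████↳↓██  ████████████████████ █
███████↳↓███████████████████████ █
████████↳→→↓███████  ███████████ █
█     █████↳→↓███↱→→↓██████████  █
█   █████████↓ █↱↑██↳↓█████████  █
█   ████████ ↳→→↑█  █↓█████   █  █
█   ██   █████████   ↳→→→→→B     █
██████████████████████████████████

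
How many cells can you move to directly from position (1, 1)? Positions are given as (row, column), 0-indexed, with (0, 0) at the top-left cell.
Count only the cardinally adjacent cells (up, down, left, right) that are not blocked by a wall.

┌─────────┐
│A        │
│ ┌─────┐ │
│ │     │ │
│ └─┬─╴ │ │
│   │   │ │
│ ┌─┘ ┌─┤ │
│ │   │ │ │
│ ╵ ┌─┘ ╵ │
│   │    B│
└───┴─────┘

Checking passable neighbors of (1, 1):
Neighbors: (1, 2)
Count: 1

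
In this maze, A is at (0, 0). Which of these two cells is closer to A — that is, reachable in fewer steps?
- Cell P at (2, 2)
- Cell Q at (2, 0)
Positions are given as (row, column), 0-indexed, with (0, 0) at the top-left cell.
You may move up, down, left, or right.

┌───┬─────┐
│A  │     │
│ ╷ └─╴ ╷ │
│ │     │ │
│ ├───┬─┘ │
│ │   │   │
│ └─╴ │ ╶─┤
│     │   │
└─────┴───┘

Shortest path A → P at (2, 2): 6 steps
Shortest path A → Q at (2, 0): 2 steps

Q is closer (2 steps vs 6 steps).

Path to P:

┌───┬─────┐
│A  │     │
│ ╷ └─╴ ╷ │
│↓│     │ │
│ ├───┬─┘ │
│↓│  P│   │
│ └─╴ │ ╶─┤
│↳ → ↑│   │
└─────┴───┘

Path to Q:

┌───┬─────┐
│A  │     │
│ ╷ └─╴ ╷ │
│↓│     │ │
│ ├───┬─┘ │
│Q│   │   │
│ └─╴ │ ╶─┤
│     │   │
└─────┴───┘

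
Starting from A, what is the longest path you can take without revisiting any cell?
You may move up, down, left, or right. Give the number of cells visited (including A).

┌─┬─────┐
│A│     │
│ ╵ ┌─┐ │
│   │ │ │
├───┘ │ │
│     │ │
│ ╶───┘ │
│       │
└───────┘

Finding longest simple path using DFS:
Start: (0, 0)
Longest path visits 16 cells
Path: A → down → right → up → right → right → down → down → down → left → left → left → up → right → right → up

Solution:

┌─┬─────┐
│A│↱ → ↓│
│ ╵ ┌─┐ │
│↳ ↑│B│↓│
├───┘ │ │
│↱ → ↑│↓│
│ ╶───┘ │
│↑ ← ← ↲│
└───────┘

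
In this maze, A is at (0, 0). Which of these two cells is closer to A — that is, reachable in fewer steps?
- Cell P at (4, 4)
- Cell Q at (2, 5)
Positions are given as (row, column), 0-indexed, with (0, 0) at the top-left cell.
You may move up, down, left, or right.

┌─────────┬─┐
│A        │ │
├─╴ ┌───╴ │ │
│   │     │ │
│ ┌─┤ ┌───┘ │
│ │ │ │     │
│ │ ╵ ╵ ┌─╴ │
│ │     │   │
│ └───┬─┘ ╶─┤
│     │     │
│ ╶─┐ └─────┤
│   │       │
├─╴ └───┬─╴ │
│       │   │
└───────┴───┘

Shortest path A → P at (4, 4): 16 steps
Shortest path A → Q at (2, 5): 13 steps

Q is closer (13 steps vs 16 steps).

Path to P:

┌─────────┬─┐
│A → → → ↓│ │
├─╴ ┌───╴ │ │
│   │↓ ← ↲│ │
│ ┌─┤ ┌───┘ │
│ │ │↓│↱ → ↓│
│ │ ╵ ╵ ┌─╴ │
│ │  ↳ ↑│↓ ↲│
│ └───┬─┘ ╶─┤
│     │  P  │
│ ╶─┐ └─────┤
│   │       │
├─╴ └───┬─╴ │
│       │   │
└───────┴───┘

Path to Q:

┌─────────┬─┐
│A → → → ↓│ │
├─╴ ┌───╴ │ │
│   │↓ ← ↲│ │
│ ┌─┤ ┌───┘ │
│ │ │↓│↱ → Q│
│ │ ╵ ╵ ┌─╴ │
│ │  ↳ ↑│   │
│ └───┬─┘ ╶─┤
│     │     │
│ ╶─┐ └─────┤
│   │       │
├─╴ └───┬─╴ │
│       │   │
└───────┴───┘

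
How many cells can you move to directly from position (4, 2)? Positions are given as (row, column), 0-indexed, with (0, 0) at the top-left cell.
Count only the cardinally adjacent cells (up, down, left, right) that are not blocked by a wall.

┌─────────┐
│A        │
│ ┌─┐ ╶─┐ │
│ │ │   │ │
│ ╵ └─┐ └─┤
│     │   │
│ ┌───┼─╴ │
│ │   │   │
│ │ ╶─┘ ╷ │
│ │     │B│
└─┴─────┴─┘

Checking passable neighbors of (4, 2):
Neighbors: (4, 1), (4, 3)
Count: 2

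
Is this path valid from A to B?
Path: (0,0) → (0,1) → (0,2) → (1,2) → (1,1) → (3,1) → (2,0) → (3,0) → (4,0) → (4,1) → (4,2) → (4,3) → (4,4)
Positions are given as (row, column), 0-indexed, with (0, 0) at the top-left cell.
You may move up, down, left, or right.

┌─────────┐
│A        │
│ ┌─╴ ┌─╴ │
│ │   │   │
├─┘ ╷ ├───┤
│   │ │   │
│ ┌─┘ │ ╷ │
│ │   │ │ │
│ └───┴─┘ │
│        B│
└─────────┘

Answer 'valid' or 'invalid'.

Checking path validity:
Result: Invalid move at step 5: cannot move from (1, 1) to (3, 1).

invalid

Correct solution:

┌─────────┐
│A → ↓    │
│ ┌─╴ ┌─╴ │
│ │↓ ↲│   │
├─┘ ╷ ├───┤
│↓ ↲│ │   │
│ ┌─┘ │ ╷ │
│↓│   │ │ │
│ └───┴─┘ │
│↳ → → → B│
└─────────┘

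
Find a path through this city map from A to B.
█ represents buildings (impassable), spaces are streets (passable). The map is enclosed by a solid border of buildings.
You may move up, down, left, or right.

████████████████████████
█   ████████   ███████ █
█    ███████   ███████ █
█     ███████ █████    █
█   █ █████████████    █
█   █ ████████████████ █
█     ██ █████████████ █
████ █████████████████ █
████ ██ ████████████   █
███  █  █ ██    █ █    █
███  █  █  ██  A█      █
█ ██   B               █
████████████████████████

Finding the shortest path from A to B:
Movement: cardinal only
Path length: 9 steps
Directions: down → left → left → left → left → left → left → left → left

Solution:

████████████████████████
█   ████████   ███████ █
█    ███████   ███████ █
█     ███████ █████    █
█   █ █████████████    █
█   █ ████████████████ █
█     ██ █████████████ █
████ █████████████████ █
████ ██ ████████████   █
███  █  █ ██    █ █    █
███  █  █  ██  A█      █
█ ██   B←←←←←←←↲       █
████████████████████████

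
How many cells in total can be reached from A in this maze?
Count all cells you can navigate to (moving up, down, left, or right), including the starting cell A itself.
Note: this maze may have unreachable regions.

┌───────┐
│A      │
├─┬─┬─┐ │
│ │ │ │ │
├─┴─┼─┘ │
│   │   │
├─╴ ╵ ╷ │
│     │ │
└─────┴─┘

Using BFS/flood-fill to find all reachable cells from A:
Maze size: 4 × 4 = 16 total cells
3 cell(s) are walled off and cannot be reached from A.
Reachable cells: 13

Reachable region (· marks reachable cells):

┌───────┐
│A · · ·│
├─┬─┬─┐ │
│ │ │ │·│
├─┴─┼─┘ │
│· ·│· ·│
├─╴ ╵ ╷ │
│· · ·│·│
└─────┴─┘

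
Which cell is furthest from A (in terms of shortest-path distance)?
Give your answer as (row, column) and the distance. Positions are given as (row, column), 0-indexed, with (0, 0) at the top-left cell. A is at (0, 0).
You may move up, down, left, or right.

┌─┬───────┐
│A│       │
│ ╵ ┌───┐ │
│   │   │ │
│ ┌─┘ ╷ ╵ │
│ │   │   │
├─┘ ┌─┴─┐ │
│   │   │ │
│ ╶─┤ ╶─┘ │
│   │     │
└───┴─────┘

Computing BFS distances from A to all cells:
Furthest cell: (4, 1)
Distance: 17 steps

Path from A to the furthest cell:

┌─┬───────┐
│A│↱ → → ↓│
│ ╵ ┌───┐ │
│↳ ↑│↓ ↰│↓│
│ ┌─┘ ╷ ╵ │
│ │↓ ↲│↑ ↲│
├─┘ ┌─┴─┐ │
│↓ ↲│   │ │
│ ╶─┤ ╶─┘ │
│↳ B│     │
└───┴─────┘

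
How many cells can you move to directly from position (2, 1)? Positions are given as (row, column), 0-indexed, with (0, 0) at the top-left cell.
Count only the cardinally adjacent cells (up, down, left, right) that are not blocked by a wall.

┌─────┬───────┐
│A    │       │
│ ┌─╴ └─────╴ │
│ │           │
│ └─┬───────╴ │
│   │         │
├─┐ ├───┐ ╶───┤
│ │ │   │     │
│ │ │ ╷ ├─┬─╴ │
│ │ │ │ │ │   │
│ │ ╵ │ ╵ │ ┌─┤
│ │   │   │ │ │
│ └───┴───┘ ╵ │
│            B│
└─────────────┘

Checking passable neighbors of (2, 1):
Neighbors: (3, 1), (2, 0)
Count: 2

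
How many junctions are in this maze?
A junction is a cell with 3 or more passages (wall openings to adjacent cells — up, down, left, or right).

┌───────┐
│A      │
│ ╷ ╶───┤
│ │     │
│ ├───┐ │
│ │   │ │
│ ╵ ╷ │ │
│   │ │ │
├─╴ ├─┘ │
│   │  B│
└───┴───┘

Checking each cell for number of passages:

Junctions found (3+ passages):
  (0, 1): 3 passages
  (3, 1): 3 passages
Total junctions: 2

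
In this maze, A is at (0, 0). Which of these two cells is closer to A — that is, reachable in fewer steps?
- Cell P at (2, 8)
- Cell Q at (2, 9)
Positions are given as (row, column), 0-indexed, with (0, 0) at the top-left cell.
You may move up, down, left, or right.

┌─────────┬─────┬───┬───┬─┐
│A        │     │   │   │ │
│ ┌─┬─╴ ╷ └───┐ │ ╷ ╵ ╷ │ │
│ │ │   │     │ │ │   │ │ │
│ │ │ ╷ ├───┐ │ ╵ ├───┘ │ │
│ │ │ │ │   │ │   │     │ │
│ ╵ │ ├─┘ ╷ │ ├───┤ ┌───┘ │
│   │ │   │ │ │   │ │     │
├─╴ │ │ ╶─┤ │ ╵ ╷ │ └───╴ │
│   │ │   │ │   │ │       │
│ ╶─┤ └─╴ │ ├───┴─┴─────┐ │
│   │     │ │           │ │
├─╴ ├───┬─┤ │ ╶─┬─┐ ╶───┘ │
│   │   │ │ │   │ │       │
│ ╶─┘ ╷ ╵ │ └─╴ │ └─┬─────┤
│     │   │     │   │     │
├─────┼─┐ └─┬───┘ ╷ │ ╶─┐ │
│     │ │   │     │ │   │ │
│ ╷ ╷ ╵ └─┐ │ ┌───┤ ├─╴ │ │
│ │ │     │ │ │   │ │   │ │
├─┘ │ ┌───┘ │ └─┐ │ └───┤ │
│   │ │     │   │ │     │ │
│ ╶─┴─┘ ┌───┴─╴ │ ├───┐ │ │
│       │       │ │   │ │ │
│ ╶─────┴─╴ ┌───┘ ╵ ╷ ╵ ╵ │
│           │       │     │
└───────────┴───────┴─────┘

Shortest path A → P at (2, 8): 52 steps
Shortest path A → Q at (2, 9): 41 steps

Q is closer (41 steps vs 52 steps).

Path to P:

┌─────────┬─────┬───┬───┬─┐
│A → → ↓  │     │↓ ↰│↓ ↰│ │
│ ┌─┬─╴ ╷ └───┐ │ ╷ ╵ ╷ │ │
│ │ │↓ ↲│     │ │↓│↑ ↲│↑│ │
│ │ │ ╷ ├───┐ │ ╵ ├───┘ │ │
│ │ │↓│ │↱ ↓│ │  P│↱ → ↑│ │
│ ╵ │ ├─┘ ╷ │ ├───┤ ┌───┘ │
│   │↓│↱ ↑│↓│ │   │↑│     │
├─╴ │ │ ╶─┤ │ ╵ ╷ │ └───╴ │
│   │↓│↑ ↰│↓│   │ │↑ ← ← ↰│
│ ╶─┤ └─╴ │ ├───┴─┴─────┐ │
│   │↳ → ↑│↓│↱ → → ↓    │↑│
├─╴ ├───┬─┤ │ ╶─┬─┐ ╶───┘ │
│   │   │ │↓│↑ ↰│ │↳ → → ↑│
│ ╶─┘ ╷ ╵ │ └─╴ │ └─┬─────┤
│     │   │↳ → ↑│   │     │
├─────┼─┐ └─┬───┘ ╷ │ ╶─┐ │
│     │ │   │     │ │   │ │
│ ╷ ╷ ╵ └─┐ │ ┌───┤ ├─╴ │ │
│ │ │     │ │ │   │ │   │ │
├─┘ │ ┌───┘ │ └─┐ │ └───┤ │
│   │ │     │   │ │     │ │
│ ╶─┴─┘ ┌───┴─╴ │ ├───┐ │ │
│       │       │ │   │ │ │
│ ╶─────┴─╴ ┌───┘ ╵ ╷ ╵ ╵ │
│           │       │     │
└───────────┴───────┴─────┘

Path to Q:

┌─────────┬─────┬───┬───┬─┐
│A → → ↓  │     │   │   │ │
│ ┌─┬─╴ ╷ └───┐ │ ╷ ╵ ╷ │ │
│ │ │↓ ↲│     │ │ │   │ │ │
│ │ │ ╷ ├───┐ │ ╵ ├───┘ │ │
│ │ │↓│ │↱ ↓│ │   │Q    │ │
│ ╵ │ ├─┘ ╷ │ ├───┤ ┌───┘ │
│   │↓│↱ ↑│↓│ │   │↑│     │
├─╴ │ │ ╶─┤ │ ╵ ╷ │ └───╴ │
│   │↓│↑ ↰│↓│   │ │↑ ← ← ↰│
│ ╶─┤ └─╴ │ ├───┴─┴─────┐ │
│   │↳ → ↑│↓│↱ → → ↓    │↑│
├─╴ ├───┬─┤ │ ╶─┬─┐ ╶───┘ │
│   │   │ │↓│↑ ↰│ │↳ → → ↑│
│ ╶─┘ ╷ ╵ │ └─╴ │ └─┬─────┤
│     │   │↳ → ↑│   │     │
├─────┼─┐ └─┬───┘ ╷ │ ╶─┐ │
│     │ │   │     │ │   │ │
│ ╷ ╷ ╵ └─┐ │ ┌───┤ ├─╴ │ │
│ │ │     │ │ │   │ │   │ │
├─┘ │ ┌───┘ │ └─┐ │ └───┤ │
│   │ │     │   │ │     │ │
│ ╶─┴─┘ ┌───┴─╴ │ ├───┐ │ │
│       │       │ │   │ │ │
│ ╶─────┴─╴ ┌───┘ ╵ ╷ ╵ ╵ │
│           │       │     │
└───────────┴───────┴─────┘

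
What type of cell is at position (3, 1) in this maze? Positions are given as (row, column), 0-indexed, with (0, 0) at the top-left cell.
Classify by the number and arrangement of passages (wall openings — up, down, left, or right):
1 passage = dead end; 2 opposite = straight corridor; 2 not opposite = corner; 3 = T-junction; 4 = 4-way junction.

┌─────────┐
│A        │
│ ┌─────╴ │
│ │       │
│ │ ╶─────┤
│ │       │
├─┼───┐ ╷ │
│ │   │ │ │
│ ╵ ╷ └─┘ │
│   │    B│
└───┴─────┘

Checking cell at (3, 1):
Number of passages: 2
Cell type: corner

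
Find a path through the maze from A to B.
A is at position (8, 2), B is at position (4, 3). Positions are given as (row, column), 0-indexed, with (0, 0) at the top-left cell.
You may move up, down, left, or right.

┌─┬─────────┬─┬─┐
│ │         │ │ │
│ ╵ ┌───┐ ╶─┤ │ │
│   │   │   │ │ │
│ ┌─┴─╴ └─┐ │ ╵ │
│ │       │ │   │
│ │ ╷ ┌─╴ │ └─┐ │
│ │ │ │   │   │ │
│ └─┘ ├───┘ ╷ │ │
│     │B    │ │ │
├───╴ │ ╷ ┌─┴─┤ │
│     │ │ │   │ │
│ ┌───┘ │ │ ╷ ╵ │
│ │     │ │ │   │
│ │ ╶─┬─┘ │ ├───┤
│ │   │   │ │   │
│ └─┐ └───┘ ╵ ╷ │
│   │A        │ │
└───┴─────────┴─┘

Finding the shortest path from (8, 2) to (4, 3):
Path length: 7 steps
Directions: up → left → up → right → right → up → up

Solution:

┌─┬─────────┬─┬─┐
│ │         │ │ │
│ ╵ ┌───┐ ╶─┤ │ │
│   │   │   │ │ │
│ ┌─┴─╴ └─┐ │ ╵ │
│ │       │ │   │
│ │ ╷ ┌─╴ │ └─┐ │
│ │ │ │   │   │ │
│ └─┘ ├───┘ ╷ │ │
│     │B    │ │ │
├───╴ │ ╷ ┌─┴─┤ │
│     │↑│ │   │ │
│ ┌───┘ │ │ ╷ ╵ │
│ │↱ → ↑│ │ │   │
│ │ ╶─┬─┘ │ ├───┤
│ │↑ ↰│   │ │   │
│ └─┐ └───┘ ╵ ╷ │
│   │A        │ │
└───┴─────────┴─┘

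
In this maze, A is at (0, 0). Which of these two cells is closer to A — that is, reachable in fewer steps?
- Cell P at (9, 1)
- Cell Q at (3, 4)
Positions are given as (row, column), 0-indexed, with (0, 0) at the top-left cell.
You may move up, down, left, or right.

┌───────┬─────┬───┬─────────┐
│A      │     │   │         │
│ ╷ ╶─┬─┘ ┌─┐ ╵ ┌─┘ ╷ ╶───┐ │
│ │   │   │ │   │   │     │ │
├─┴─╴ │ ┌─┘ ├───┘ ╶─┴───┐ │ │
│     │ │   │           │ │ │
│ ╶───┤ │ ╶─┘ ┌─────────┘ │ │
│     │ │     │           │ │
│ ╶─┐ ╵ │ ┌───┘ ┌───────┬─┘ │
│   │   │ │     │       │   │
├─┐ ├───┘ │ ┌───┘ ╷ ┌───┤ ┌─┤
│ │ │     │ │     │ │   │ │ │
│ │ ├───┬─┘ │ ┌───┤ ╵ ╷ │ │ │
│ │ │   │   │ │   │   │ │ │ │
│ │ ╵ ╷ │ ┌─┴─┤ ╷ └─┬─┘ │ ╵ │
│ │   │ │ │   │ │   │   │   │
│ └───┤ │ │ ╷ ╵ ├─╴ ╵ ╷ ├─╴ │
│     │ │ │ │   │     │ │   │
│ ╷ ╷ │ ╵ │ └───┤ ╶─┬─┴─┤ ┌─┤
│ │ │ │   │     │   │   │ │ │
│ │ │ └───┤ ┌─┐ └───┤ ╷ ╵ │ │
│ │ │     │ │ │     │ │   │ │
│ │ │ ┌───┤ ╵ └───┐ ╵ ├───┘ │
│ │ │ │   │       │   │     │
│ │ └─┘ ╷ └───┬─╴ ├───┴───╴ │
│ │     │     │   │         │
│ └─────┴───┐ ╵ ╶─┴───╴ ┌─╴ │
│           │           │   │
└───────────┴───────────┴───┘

Shortest path A → P at (9, 1): 86 steps
Shortest path A → Q at (3, 4): 47 steps

Q is closer (47 steps vs 86 steps).

Path to P:

┌───────┬─────┬───┬─────────┐
│A ↓    │     │   │  ↱ → → ↓│
│ ╷ ╶─┬─┘ ┌─┐ ╵ ┌─┘ ╷ ╶───┐ │
│ │↳ ↓│   │ │   │   │↑ ← ↰│↓│
├─┴─╴ │ ┌─┘ ├───┘ ╶─┴───┐ │ │
│↓ ← ↲│ │   │           │↑│↓│
│ ╶───┤ │ ╶─┘ ┌─────────┘ │ │
│↓    │ │     │↱ → → → → ↑│↓│
│ ╶─┐ ╵ │ ┌───┘ ┌───────┬─┘ │
│↳ ↓│   │ │↱ → ↑│       │↓ ↲│
├─┐ ├───┘ │ ┌───┘ ╷ ┌───┤ ┌─┤
│ │↓│     │↑│     │ │   │↓│ │
│ │ ├───┬─┘ │ ┌───┤ ╵ ╷ │ │ │
│ │↓│↱ ↓│↱ ↑│ │   │   │ │↓│ │
│ │ ╵ ╷ │ ┌─┴─┤ ╷ └─┬─┘ │ ╵ │
│ │↳ ↑│↓│↑│   │ │   │   │↳ ↓│
│ └───┤ │ │ ╷ ╵ ├─╴ ╵ ╷ ├─╴ │
│     │↓│↑│ │   │     │ │↓ ↲│
│ ╷ ╷ │ ╵ │ └───┤ ╶─┬─┴─┤ ┌─┤
│ │P│ │↳ ↑│↓ ← ↰│   │↓ ↰│↓│ │
│ │ │ └───┤ ┌─┐ └───┤ ╷ ╵ │ │
│ │↑│     │↓│ │↑ ← ↰│↓│↑ ↲│ │
│ │ │ ┌───┤ ╵ └───┐ ╵ ├───┘ │
│ │↑│ │↓ ↰│↳ → → ↓│↑ ↲│     │
│ │ └─┘ ╷ └───┬─╴ ├───┴───╴ │
│ │↑ ← ↲│↑ ← ↰│↓ ↲│         │
│ └─────┴───┐ ╵ ╶─┴───╴ ┌─╴ │
│           │↑ ↲        │   │
└───────────┴───────────┴───┘

Path to Q:

┌───────┬─────┬───┬─────────┐
│A ↓    │     │   │↓ ↰      │
│ ╷ ╶─┬─┘ ┌─┐ ╵ ┌─┘ ╷ ╶───┐ │
│ │↳ ↓│   │ │   │↓ ↲│↑ ← ↰│ │
├─┴─╴ │ ┌─┘ ├───┘ ╶─┴───┐ │ │
│↓ ← ↲│ │   │↓ ← ↲      │↑│ │
│ ╶───┤ │ ╶─┘ ┌─────────┘ │ │
│↓    │ │Q ← ↲│↱ → → → → ↑│ │
│ ╶─┐ ╵ │ ┌───┘ ┌───────┬─┘ │
│↳ ↓│   │ │↱ → ↑│       │   │
├─┐ ├───┘ │ ┌───┘ ╷ ┌───┤ ┌─┤
│ │↓│     │↑│     │ │   │ │ │
│ │ ├───┬─┘ │ ┌───┤ ╵ ╷ │ │ │
│ │↓│↱ ↓│↱ ↑│ │   │   │ │ │ │
│ │ ╵ ╷ │ ┌─┴─┤ ╷ └─┬─┘ │ ╵ │
│ │↳ ↑│↓│↑│   │ │   │   │   │
│ └───┤ │ │ ╷ ╵ ├─╴ ╵ ╷ ├─╴ │
│     │↓│↑│ │   │     │ │   │
│ ╷ ╷ │ ╵ │ └───┤ ╶─┬─┴─┤ ┌─┤
│ │ │ │↳ ↑│     │   │   │ │ │
│ │ │ └───┤ ┌─┐ └───┤ ╷ ╵ │ │
│ │ │     │ │ │     │ │   │ │
│ │ │ ┌───┤ ╵ └───┐ ╵ ├───┘ │
│ │ │ │   │       │   │     │
│ │ └─┘ ╷ └───┬─╴ ├───┴───╴ │
│ │     │     │   │         │
│ └─────┴───┐ ╵ ╶─┴───╴ ┌─╴ │
│           │           │   │
└───────────┴───────────┴───┘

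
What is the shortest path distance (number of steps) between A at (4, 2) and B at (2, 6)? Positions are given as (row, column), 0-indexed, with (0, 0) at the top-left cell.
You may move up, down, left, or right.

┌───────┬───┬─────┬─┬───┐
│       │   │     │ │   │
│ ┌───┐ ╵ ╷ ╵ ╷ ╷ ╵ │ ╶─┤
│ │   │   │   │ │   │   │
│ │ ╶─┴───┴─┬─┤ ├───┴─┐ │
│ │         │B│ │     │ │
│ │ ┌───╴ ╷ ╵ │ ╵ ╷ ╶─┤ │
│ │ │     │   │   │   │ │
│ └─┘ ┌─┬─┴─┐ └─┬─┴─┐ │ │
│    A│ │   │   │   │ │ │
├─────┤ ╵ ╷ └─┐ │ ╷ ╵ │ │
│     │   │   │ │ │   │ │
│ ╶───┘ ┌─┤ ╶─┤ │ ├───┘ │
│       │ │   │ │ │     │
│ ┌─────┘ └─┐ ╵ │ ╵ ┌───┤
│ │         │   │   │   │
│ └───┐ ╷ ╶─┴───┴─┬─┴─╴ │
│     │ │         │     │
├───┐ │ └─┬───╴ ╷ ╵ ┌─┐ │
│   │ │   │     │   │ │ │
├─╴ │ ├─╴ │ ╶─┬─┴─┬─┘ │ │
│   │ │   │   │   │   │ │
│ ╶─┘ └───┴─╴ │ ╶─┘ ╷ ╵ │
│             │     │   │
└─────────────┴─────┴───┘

Finding path from (4, 2) to (2, 6):
Path: (4,2) → (3,2) → (3,3) → (3,4) → (2,4) → (2,5) → (3,5) → (3,6) → (2,6)
Distance: 8 steps

Solution:

┌───────┬───┬─────┬─┬───┐
│       │   │     │ │   │
│ ┌───┐ ╵ ╷ ╵ ╷ ╷ ╵ │ ╶─┤
│ │   │   │   │ │   │   │
│ │ ╶─┴───┴─┬─┤ ├───┴─┐ │
│ │      ↱ ↓│B│ │     │ │
│ │ ┌───╴ ╷ ╵ │ ╵ ╷ ╶─┤ │
│ │ │↱ → ↑│↳ ↑│   │   │ │
│ └─┘ ┌─┬─┴─┐ └─┬─┴─┐ │ │
│    A│ │   │   │   │ │ │
├─────┤ ╵ ╷ └─┐ │ ╷ ╵ │ │
│     │   │   │ │ │   │ │
│ ╶───┘ ┌─┤ ╶─┤ │ ├───┘ │
│       │ │   │ │ │     │
│ ┌─────┘ └─┐ ╵ │ ╵ ┌───┤
│ │         │   │   │   │
│ └───┐ ╷ ╶─┴───┴─┬─┴─╴ │
│     │ │         │     │
├───┐ │ └─┬───╴ ╷ ╵ ┌─┐ │
│   │ │   │     │   │ │ │
├─╴ │ ├─╴ │ ╶─┬─┴─┬─┘ │ │
│   │ │   │   │   │   │ │
│ ╶─┘ └───┴─╴ │ ╶─┘ ╷ ╵ │
│             │     │   │
└─────────────┴─────┴───┘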